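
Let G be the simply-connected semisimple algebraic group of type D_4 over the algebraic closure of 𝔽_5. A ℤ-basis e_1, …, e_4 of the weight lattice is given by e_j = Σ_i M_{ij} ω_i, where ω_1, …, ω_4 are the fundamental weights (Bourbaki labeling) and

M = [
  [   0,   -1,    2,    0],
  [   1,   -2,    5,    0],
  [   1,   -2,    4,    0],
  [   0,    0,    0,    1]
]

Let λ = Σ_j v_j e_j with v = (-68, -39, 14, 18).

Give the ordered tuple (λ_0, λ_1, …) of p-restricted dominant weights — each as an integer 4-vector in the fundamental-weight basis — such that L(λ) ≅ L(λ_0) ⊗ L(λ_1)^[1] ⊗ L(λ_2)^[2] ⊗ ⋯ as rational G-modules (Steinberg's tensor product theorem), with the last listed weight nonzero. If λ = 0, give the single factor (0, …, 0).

((2, 0, 1, 3), (3, 1, 3, 3), (2, 3, 2, 0))

Change of basis e → ω: c = M·v where v = (-68, -39, 14, 18):
  c_1 = (0)·(-68) + (-1)·(-39) + 2·14 + 0·18 = 67
  c_2 = (1)·(-68) + (-2)·(-39) + 5·14 + 0·18 = 80
  c_3 = (1)·(-68) + (-2)·(-39) + 4·14 + 0·18 = 66
  c_4 = (0)·(-68) + (0)·(-39) + 0·14 + 1·18 = 18
Base-5 expansion of each c_i:
  c_1 = 67 = 2·5^0 + 3·5^1 + 2·5^2
  c_2 = 80 = 0·5^0 + 1·5^1 + 3·5^2
  c_3 = 66 = 1·5^0 + 3·5^1 + 2·5^2
  c_4 = 18 = 3·5^0 + 3·5^1
λ_0 = (2, 0, 1, 3)
λ_1 = (3, 1, 3, 3)
λ_2 = (2, 3, 2, 0)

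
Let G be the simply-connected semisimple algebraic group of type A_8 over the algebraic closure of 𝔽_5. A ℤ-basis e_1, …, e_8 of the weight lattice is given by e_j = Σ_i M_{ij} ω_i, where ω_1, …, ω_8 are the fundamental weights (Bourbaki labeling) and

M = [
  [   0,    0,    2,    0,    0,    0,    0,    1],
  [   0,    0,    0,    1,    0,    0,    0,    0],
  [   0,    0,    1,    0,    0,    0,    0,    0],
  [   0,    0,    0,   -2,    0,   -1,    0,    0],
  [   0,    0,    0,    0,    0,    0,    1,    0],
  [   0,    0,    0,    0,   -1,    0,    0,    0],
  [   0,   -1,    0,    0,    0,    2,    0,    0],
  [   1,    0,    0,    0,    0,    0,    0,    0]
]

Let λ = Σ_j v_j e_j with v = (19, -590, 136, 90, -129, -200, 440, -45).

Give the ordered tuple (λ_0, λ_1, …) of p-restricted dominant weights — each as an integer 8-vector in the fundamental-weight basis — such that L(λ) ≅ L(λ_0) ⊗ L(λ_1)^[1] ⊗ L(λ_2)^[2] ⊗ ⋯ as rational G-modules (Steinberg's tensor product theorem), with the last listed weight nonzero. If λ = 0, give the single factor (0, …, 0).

((2, 0, 1, 0, 0, 4, 0, 4), (0, 3, 2, 4, 3, 0, 3, 3), (4, 3, 0, 0, 2, 0, 2, 0), (1, 0, 1, 0, 3, 1, 1, 0))

ω-coordinates c = M·v, v = (19, -590, 136, 90, -129, -200, 440, -45):
  c_1 = (0)·(19) + (0)·(-590) + (2)·(136) + (0)·(90) + (0)·(-129) + (0)·(-200) + (0)·(440) + (1)·(-45) = 227
  c_2 = (0)·(19) + (0)·(-590) + (0)·(136) + (1)·(90) + (0)·(-129) + (0)·(-200) + (0)·(440) + (0)·(-45) = 90
  c_3 = (0)·(19) + (0)·(-590) + (1)·(136) + (0)·(90) + (0)·(-129) + (0)·(-200) + (0)·(440) + (0)·(-45) = 136
  c_4 = (0)·(19) + (0)·(-590) + (0)·(136) + (-2)·(90) + (0)·(-129) + (-1)·(-200) + (0)·(440) + (0)·(-45) = 20
  c_5 = (0)·(19) + (0)·(-590) + (0)·(136) + (0)·(90) + (0)·(-129) + (0)·(-200) + (1)·(440) + (0)·(-45) = 440
  c_6 = (0)·(19) + (0)·(-590) + (0)·(136) + (0)·(90) + (-1)·(-129) + (0)·(-200) + (0)·(440) + (0)·(-45) = 129
  c_7 = (0)·(19) + (-1)·(-590) + (0)·(136) + (0)·(90) + (0)·(-129) + (2)·(-200) + (0)·(440) + (0)·(-45) = 190
  c_8 = (1)·(19) + (0)·(-590) + (0)·(136) + (0)·(90) + (0)·(-129) + (0)·(-200) + (0)·(440) + (0)·(-45) = 19
Expand coordinatewise in base 5:
  c_1 = 227 = 2·5^0 + 0·5^1 + 4·5^2 + 1·5^3
  c_2 = 90 = 0·5^0 + 3·5^1 + 3·5^2
  c_3 = 136 = 1·5^0 + 2·5^1 + 0·5^2 + 1·5^3
  c_4 = 20 = 0·5^0 + 4·5^1
  c_5 = 440 = 0·5^0 + 3·5^1 + 2·5^2 + 3·5^3
  c_6 = 129 = 4·5^0 + 0·5^1 + 0·5^2 + 1·5^3
  c_7 = 190 = 0·5^0 + 3·5^1 + 2·5^2 + 1·5^3
  c_8 = 19 = 4·5^0 + 3·5^1
λ_0 = (2, 0, 1, 0, 0, 4, 0, 4)
λ_1 = (0, 3, 2, 4, 3, 0, 3, 3)
λ_2 = (4, 3, 0, 0, 2, 0, 2, 0)
λ_3 = (1, 0, 1, 0, 3, 1, 1, 0)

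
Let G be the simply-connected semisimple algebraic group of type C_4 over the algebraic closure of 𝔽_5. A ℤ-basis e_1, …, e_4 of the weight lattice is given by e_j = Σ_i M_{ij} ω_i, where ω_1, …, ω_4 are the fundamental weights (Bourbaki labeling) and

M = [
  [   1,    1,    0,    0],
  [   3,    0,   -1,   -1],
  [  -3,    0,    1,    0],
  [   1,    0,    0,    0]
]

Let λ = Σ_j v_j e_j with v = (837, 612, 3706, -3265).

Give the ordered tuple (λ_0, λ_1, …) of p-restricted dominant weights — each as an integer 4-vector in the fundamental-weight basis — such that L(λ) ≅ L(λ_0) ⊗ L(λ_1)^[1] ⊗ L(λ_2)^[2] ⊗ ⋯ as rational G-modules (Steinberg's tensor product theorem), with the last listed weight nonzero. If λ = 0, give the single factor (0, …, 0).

((4, 0, 0, 2), (4, 4, 4, 2), (2, 2, 2, 3), (1, 1, 4, 1), (2, 3, 1, 1))

Compute c_i = Σ_j M_{ij} v_j with v = (837, 612, 3706, -3265):
  c_1 = 1*837 + 1*612 + 0*3706 + 0*-3265 = 1449
  c_2 = 3*837 + 0*612 + -1*3706 + -1*-3265 = 2070
  c_3 = -3*837 + 0*612 + 1*3706 + 0*-3265 = 1195
  c_4 = 1*837 + 0*612 + 0*3706 + 0*-3265 = 837
Expand coordinatewise in base 5:
  c_1 = 1449 = 4·5^0 + 4·5^1 + 2·5^2 + 1·5^3 + 2·5^4
  c_2 = 2070 = 0·5^0 + 4·5^1 + 2·5^2 + 1·5^3 + 3·5^4
  c_3 = 1195 = 0·5^0 + 4·5^1 + 2·5^2 + 4·5^3 + 1·5^4
  c_4 = 837 = 2·5^0 + 2·5^1 + 3·5^2 + 1·5^3 + 1·5^4
Factor λ_0 = (4, 0, 0, 2)
Factor λ_1 = (4, 4, 4, 2)
Factor λ_2 = (2, 2, 2, 3)
Factor λ_3 = (1, 1, 4, 1)
Factor λ_4 = (2, 3, 1, 1)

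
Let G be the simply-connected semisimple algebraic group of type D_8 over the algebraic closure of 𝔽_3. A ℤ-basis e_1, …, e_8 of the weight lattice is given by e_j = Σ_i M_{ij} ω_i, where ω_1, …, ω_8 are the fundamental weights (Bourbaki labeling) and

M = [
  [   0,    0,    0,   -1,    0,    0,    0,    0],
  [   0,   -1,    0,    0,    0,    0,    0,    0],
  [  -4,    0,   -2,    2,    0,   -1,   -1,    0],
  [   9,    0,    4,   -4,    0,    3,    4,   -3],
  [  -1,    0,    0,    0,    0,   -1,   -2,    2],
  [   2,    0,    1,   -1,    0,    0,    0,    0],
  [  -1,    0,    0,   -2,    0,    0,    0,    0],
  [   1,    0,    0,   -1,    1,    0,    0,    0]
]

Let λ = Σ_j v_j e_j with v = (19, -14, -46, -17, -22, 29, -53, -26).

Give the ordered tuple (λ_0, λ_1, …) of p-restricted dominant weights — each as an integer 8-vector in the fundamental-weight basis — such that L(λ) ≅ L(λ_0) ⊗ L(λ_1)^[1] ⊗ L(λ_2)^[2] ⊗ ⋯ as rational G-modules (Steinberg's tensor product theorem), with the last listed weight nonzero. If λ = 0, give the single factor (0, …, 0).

Converting to the ω-basis (c_i = row i of M dotted with v = (19, -14, -46, -17, -22, 29, -53, -26)):
  c_1 = 0*19 + 0*-14 + 0*-46 + -1*-17 + 0*-22 + 0*29 + 0*-53 + 0*-26 = 17
  c_2 = 0*19 + -1*-14 + 0*-46 + 0*-17 + 0*-22 + 0*29 + 0*-53 + 0*-26 = 14
  c_3 = -4*19 + 0*-14 + -2*-46 + 2*-17 + 0*-22 + -1*29 + -1*-53 + 0*-26 = 6
  c_4 = 9*19 + 0*-14 + 4*-46 + -4*-17 + 0*-22 + 3*29 + 4*-53 + -3*-26 = 8
  c_5 = -1*19 + 0*-14 + 0*-46 + 0*-17 + 0*-22 + -1*29 + -2*-53 + 2*-26 = 6
  c_6 = 2*19 + 0*-14 + 1*-46 + -1*-17 + 0*-22 + 0*29 + 0*-53 + 0*-26 = 9
  c_7 = -1*19 + 0*-14 + 0*-46 + -2*-17 + 0*-22 + 0*29 + 0*-53 + 0*-26 = 15
  c_8 = 1*19 + 0*-14 + 0*-46 + -1*-17 + 1*-22 + 0*29 + 0*-53 + 0*-26 = 14
p = 3; digits c_i = Σ_j d_{ij}·3^j, 0 ≤ d_{ij} < 3:
  c_1 = 17 = 2·3^0 + 2·3^1 + 1·3^2
  c_2 = 14 = 2·3^0 + 1·3^1 + 1·3^2
  c_3 = 6 = 0·3^0 + 2·3^1
  c_4 = 8 = 2·3^0 + 2·3^1
  c_5 = 6 = 0·3^0 + 2·3^1
  c_6 = 9 = 0·3^0 + 0·3^1 + 1·3^2
  c_7 = 15 = 0·3^0 + 2·3^1 + 1·3^2
  c_8 = 14 = 2·3^0 + 1·3^1 + 1·3^2
Factor λ_0 = (2, 2, 0, 2, 0, 0, 0, 2)
Factor λ_1 = (2, 1, 2, 2, 2, 0, 2, 1)
Factor λ_2 = (1, 1, 0, 0, 0, 1, 1, 1)

((2, 2, 0, 2, 0, 0, 0, 2), (2, 1, 2, 2, 2, 0, 2, 1), (1, 1, 0, 0, 0, 1, 1, 1))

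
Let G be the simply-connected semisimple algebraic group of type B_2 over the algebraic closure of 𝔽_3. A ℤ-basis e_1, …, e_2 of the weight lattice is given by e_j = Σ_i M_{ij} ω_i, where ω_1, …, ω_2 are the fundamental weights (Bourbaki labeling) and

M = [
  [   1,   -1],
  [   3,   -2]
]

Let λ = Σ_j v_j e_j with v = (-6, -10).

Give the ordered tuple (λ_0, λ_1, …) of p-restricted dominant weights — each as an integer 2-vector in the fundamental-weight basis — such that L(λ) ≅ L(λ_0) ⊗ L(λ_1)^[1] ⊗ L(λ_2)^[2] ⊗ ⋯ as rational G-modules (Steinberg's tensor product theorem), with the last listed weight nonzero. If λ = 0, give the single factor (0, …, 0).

Change of basis e → ω: c = M·v where v = (-6, -10):
  c_1 = (1)·(-6) + (-1)·(-10) = 4
  c_2 = (3)·(-6) + (-2)·(-10) = 2
p = 3; digits c_i = Σ_j d_{ij}·3^j, 0 ≤ d_{ij} < 3:
  c_1 = 4 = 1·3^0 + 1·3^1
  c_2 = 2 = 2·3^0
Factor λ_0 = (1, 2)
Factor λ_1 = (1, 0)

((1, 2), (1, 0))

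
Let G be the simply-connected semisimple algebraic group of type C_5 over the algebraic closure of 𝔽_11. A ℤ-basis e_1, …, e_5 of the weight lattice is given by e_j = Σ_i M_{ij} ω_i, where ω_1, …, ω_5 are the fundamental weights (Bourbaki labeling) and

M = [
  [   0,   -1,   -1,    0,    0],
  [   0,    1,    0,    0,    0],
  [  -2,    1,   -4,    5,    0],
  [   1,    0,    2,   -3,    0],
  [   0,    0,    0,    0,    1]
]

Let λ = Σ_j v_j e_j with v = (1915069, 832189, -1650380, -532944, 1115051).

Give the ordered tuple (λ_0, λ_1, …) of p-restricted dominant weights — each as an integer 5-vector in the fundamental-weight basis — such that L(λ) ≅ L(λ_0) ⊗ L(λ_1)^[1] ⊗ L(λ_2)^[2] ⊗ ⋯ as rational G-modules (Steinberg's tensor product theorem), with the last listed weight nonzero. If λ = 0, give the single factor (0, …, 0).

Converting to the ω-basis (c_i = row i of M dotted with v = (1915069, 832189, -1650380, -532944, 1115051)):
  c_1 = 0*1915069 + -1*832189 + -1*-1650380 + 0*-532944 + 0*1115051 = 818191
  c_2 = 0*1915069 + 1*832189 + 0*-1650380 + 0*-532944 + 0*1115051 = 832189
  c_3 = -2*1915069 + 1*832189 + -4*-1650380 + 5*-532944 + 0*1115051 = 938851
  c_4 = 1*1915069 + 0*832189 + 2*-1650380 + -3*-532944 + 0*1115051 = 213141
  c_5 = 0*1915069 + 0*832189 + 0*-1650380 + 0*-532944 + 1*1115051 = 1115051
p = 11; digits c_i = Σ_j d_{ij}·11^j, 0 ≤ d_{ij} < 11:
  c_1 = 818191 = 0·11^0 + 10·11^1 + 7·11^2 + 9·11^3 + 0·11^4 + 5·11^5
  c_2 = 832189 = 6·11^0 + 6·11^1 + 2·11^2 + 9·11^3 + 1·11^4 + 5·11^5
  c_3 = 938851 = 1·11^0 + 1·11^1 + 4·11^2 + 1·11^3 + 9·11^4 + 5·11^5
  c_4 = 213141 = 5·11^0 + 5·11^1 + 1·11^2 + 6·11^3 + 3·11^4 + 1·11^5
  c_5 = 1115051 = 3·11^0 + 3·11^1 + 8·11^2 + 1·11^3 + 10·11^4 + 6·11^5
p-restricted factor λ_0 = (0, 6, 1, 5, 3)
p-restricted factor λ_1 = (10, 6, 1, 5, 3)
p-restricted factor λ_2 = (7, 2, 4, 1, 8)
p-restricted factor λ_3 = (9, 9, 1, 6, 1)
p-restricted factor λ_4 = (0, 1, 9, 3, 10)
p-restricted factor λ_5 = (5, 5, 5, 1, 6)

((0, 6, 1, 5, 3), (10, 6, 1, 5, 3), (7, 2, 4, 1, 8), (9, 9, 1, 6, 1), (0, 1, 9, 3, 10), (5, 5, 5, 1, 6))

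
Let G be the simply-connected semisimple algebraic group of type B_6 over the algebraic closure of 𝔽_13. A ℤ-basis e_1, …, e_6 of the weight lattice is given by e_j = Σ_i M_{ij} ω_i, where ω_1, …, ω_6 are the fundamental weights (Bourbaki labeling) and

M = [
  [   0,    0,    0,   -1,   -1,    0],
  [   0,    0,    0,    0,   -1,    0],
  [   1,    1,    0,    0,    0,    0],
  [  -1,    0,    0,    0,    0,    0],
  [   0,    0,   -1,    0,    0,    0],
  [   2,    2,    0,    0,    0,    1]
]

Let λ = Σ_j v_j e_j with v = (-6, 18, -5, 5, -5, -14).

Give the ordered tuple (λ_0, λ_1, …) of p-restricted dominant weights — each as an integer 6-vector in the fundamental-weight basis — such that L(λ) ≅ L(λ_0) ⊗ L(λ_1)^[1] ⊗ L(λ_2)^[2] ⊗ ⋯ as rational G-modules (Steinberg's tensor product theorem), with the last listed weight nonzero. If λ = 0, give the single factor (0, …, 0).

In the fundamental-weight basis, λ has coordinates c = M·v (v = (-6, 18, -5, 5, -5, -14)):
  c_1 = (0)·(-6) + 0·18 + (0)·(-5) + (-1)·(5) + (-1)·(-5) + (0)·(-14) = 0
  c_2 = (0)·(-6) + 0·18 + (0)·(-5) + 0·5 + (-1)·(-5) + (0)·(-14) = 5
  c_3 = (1)·(-6) + 1·18 + (0)·(-5) + 0·5 + (0)·(-5) + (0)·(-14) = 12
  c_4 = (-1)·(-6) + 0·18 + (0)·(-5) + 0·5 + (0)·(-5) + (0)·(-14) = 6
  c_5 = (0)·(-6) + 0·18 + (-1)·(-5) + 0·5 + (0)·(-5) + (0)·(-14) = 5
  c_6 = (2)·(-6) + 2·18 + (0)·(-5) + 0·5 + (0)·(-5) + (1)·(-14) = 10
Base-13 expansion of each c_i:
  c_1 = 0
  c_2 = 5 = 5·13^0
  c_3 = 12 = 12·13^0
  c_4 = 6 = 6·13^0
  c_5 = 5 = 5·13^0
  c_6 = 10 = 10·13^0
p-restricted factor λ_0 = (0, 5, 12, 6, 5, 10)

((0, 5, 12, 6, 5, 10),)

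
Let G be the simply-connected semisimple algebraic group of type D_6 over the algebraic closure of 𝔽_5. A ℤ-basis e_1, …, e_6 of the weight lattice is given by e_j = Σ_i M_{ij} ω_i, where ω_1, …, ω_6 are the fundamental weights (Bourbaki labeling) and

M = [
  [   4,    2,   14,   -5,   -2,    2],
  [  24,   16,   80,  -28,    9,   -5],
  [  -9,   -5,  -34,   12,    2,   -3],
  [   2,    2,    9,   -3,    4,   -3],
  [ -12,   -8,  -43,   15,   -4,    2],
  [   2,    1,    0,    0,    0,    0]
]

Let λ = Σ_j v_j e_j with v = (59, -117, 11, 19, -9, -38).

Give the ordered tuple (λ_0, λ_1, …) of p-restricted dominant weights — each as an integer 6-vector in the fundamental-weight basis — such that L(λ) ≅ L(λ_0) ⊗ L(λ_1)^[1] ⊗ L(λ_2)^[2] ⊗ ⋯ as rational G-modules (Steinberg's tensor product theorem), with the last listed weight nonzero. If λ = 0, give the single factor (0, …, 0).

Compute c_i = Σ_j M_{ij} v_j with v = (59, -117, 11, 19, -9, -38):
  c_1 = 4·59 + (2)·(-117) + 14·11 + (-5)·(19) + (-2)·(-9) + (2)·(-38) = 3
  c_2 = 24·59 + (16)·(-117) + 80·11 + (-28)·(19) + (9)·(-9) + (-5)·(-38) = 1
  c_3 = (-9)·(59) + (-5)·(-117) + (-34)·(11) + 12·19 + (2)·(-9) + (-3)·(-38) = 4
  c_4 = 2·59 + (2)·(-117) + 9·11 + (-3)·(19) + (4)·(-9) + (-3)·(-38) = 4
  c_5 = (-12)·(59) + (-8)·(-117) + (-43)·(11) + 15·19 + (-4)·(-9) + (2)·(-38) = 0
  c_6 = 2·59 + (1)·(-117) + 0·11 + 0·19 + (0)·(-9) + (0)·(-38) = 1
Expand coordinatewise in base 5:
  c_1 = 3 = 3·5^0
  c_2 = 1 = 1·5^0
  c_3 = 4 = 4·5^0
  c_4 = 4 = 4·5^0
  c_5 = 0
  c_6 = 1 = 1·5^0
λ_0 = (3, 1, 4, 4, 0, 1)

((3, 1, 4, 4, 0, 1),)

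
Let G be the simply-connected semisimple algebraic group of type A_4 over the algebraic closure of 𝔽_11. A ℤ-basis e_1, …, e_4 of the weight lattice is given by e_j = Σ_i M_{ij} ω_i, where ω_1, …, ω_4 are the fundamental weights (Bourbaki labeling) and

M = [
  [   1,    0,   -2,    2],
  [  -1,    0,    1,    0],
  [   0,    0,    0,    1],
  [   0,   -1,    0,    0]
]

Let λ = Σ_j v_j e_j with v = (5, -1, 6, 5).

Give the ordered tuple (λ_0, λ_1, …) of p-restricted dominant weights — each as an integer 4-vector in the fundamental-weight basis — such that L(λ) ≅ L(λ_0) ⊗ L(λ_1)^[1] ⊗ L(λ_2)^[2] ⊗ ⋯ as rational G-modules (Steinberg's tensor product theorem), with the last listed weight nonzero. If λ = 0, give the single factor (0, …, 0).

((3, 1, 5, 1),)

ω-coordinates c = M·v, v = (5, -1, 6, 5):
  c_1 = 1*5 + 0*-1 + -2*6 + 2*5 = 3
  c_2 = -1*5 + 0*-1 + 1*6 + 0*5 = 1
  c_3 = 0*5 + 0*-1 + 0*6 + 1*5 = 5
  c_4 = 0*5 + -1*-1 + 0*6 + 0*5 = 1
p = 11; digits c_i = Σ_j d_{ij}·11^j, 0 ≤ d_{ij} < 11:
  c_1 = 3 = 3·11^0
  c_2 = 1 = 1·11^0
  c_3 = 5 = 5·11^0
  c_4 = 1 = 1·11^0
λ_0 = (3, 1, 5, 1)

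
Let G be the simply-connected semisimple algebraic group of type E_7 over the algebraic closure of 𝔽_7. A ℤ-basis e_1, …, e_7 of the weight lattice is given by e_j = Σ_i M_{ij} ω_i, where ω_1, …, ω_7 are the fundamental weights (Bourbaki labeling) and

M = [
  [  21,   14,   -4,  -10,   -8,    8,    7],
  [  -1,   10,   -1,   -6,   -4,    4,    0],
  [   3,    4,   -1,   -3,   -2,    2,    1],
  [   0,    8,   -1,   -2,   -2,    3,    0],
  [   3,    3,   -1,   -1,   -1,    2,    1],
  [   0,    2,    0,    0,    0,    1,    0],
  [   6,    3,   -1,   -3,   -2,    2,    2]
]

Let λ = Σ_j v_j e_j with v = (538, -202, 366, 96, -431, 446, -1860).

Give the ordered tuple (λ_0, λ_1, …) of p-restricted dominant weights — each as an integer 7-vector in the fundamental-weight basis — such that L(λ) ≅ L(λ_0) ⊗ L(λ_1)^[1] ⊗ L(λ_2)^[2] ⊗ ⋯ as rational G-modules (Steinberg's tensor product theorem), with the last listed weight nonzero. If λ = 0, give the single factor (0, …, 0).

((0, 1, 4, 5, 2, 0, 2), (6, 1, 6, 3, 1, 6, 0))

Change of basis e → ω: c = M·v where v = (538, -202, 366, 96, -431, 446, -1860):
  c_1 = 21·538 + (14)·(-202) + (-4)·(366) + (-10)·(96) + (-8)·(-431) + 8·446 + (7)·(-1860) = 42
  c_2 = (-1)·(538) + (10)·(-202) + (-1)·(366) + (-6)·(96) + (-4)·(-431) + 4·446 + (0)·(-1860) = 8
  c_3 = 3·538 + (4)·(-202) + (-1)·(366) + (-3)·(96) + (-2)·(-431) + 2·446 + (1)·(-1860) = 46
  c_4 = 0·538 + (8)·(-202) + (-1)·(366) + (-2)·(96) + (-2)·(-431) + 3·446 + (0)·(-1860) = 26
  c_5 = 3·538 + (3)·(-202) + (-1)·(366) + (-1)·(96) + (-1)·(-431) + 2·446 + (1)·(-1860) = 9
  c_6 = 0·538 + (2)·(-202) + 0·366 + 0·96 + (0)·(-431) + 1·446 + (0)·(-1860) = 42
  c_7 = 6·538 + (3)·(-202) + (-1)·(366) + (-3)·(96) + (-2)·(-431) + 2·446 + (2)·(-1860) = 2
Base-7 expansion of each c_i:
  c_1 = 42 = 0·7^0 + 6·7^1
  c_2 = 8 = 1·7^0 + 1·7^1
  c_3 = 46 = 4·7^0 + 6·7^1
  c_4 = 26 = 5·7^0 + 3·7^1
  c_5 = 9 = 2·7^0 + 1·7^1
  c_6 = 42 = 0·7^0 + 6·7^1
  c_7 = 2 = 2·7^0
λ_0 = (0, 1, 4, 5, 2, 0, 2)
λ_1 = (6, 1, 6, 3, 1, 6, 0)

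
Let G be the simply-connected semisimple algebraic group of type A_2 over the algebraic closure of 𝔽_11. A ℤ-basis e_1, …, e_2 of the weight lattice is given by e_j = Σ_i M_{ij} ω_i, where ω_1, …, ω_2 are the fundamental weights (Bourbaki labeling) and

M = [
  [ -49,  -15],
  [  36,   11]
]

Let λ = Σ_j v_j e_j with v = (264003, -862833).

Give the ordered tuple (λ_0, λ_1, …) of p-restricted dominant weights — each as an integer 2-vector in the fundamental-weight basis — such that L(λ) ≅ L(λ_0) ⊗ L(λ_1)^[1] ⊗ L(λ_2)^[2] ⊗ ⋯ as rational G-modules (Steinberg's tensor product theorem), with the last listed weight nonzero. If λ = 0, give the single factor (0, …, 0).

((1, 9), (5, 10), (8, 7), (4, 9))

Compute c_i = Σ_j M_{ij} v_j with v = (264003, -862833):
  c_1 = (-49)·(264003) + (-15)·(-862833) = 6348
  c_2 = (36)·(264003) + (11)·(-862833) = 12945
Writing each c_i in base p = 11:
  c_1 = 6348 = 1·11^0 + 5·11^1 + 8·11^2 + 4·11^3
  c_2 = 12945 = 9·11^0 + 10·11^1 + 7·11^2 + 9·11^3
λ_0 = (1, 9)
λ_1 = (5, 10)
λ_2 = (8, 7)
λ_3 = (4, 9)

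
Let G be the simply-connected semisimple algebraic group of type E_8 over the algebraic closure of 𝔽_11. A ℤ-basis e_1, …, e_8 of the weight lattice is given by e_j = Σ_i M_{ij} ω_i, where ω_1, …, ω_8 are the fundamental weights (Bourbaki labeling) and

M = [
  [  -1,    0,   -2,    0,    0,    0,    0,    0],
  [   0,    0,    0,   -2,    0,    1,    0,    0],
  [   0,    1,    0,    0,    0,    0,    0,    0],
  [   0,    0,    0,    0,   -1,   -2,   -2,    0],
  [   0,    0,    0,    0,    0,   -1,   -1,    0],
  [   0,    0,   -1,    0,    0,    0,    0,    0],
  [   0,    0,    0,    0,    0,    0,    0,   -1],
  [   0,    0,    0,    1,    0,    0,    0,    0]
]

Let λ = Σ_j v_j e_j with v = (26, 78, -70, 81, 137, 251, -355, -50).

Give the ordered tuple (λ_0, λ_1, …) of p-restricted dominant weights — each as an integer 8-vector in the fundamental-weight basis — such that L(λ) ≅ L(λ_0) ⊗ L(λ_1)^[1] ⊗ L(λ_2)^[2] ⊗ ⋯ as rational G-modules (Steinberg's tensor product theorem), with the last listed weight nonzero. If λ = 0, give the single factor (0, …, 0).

((4, 1, 1, 5, 5, 4, 6, 4), (10, 8, 7, 6, 9, 6, 4, 7))

In the fundamental-weight basis, λ has coordinates c = M·v (v = (26, 78, -70, 81, 137, 251, -355, -50)):
  c_1 = -1*26 + 0*78 + -2*-70 + 0*81 + 0*137 + 0*251 + 0*-355 + 0*-50 = 114
  c_2 = 0*26 + 0*78 + 0*-70 + -2*81 + 0*137 + 1*251 + 0*-355 + 0*-50 = 89
  c_3 = 0*26 + 1*78 + 0*-70 + 0*81 + 0*137 + 0*251 + 0*-355 + 0*-50 = 78
  c_4 = 0*26 + 0*78 + 0*-70 + 0*81 + -1*137 + -2*251 + -2*-355 + 0*-50 = 71
  c_5 = 0*26 + 0*78 + 0*-70 + 0*81 + 0*137 + -1*251 + -1*-355 + 0*-50 = 104
  c_6 = 0*26 + 0*78 + -1*-70 + 0*81 + 0*137 + 0*251 + 0*-355 + 0*-50 = 70
  c_7 = 0*26 + 0*78 + 0*-70 + 0*81 + 0*137 + 0*251 + 0*-355 + -1*-50 = 50
  c_8 = 0*26 + 0*78 + 0*-70 + 1*81 + 0*137 + 0*251 + 0*-355 + 0*-50 = 81
Expand coordinatewise in base 11:
  c_1 = 114 = 4·11^0 + 10·11^1
  c_2 = 89 = 1·11^0 + 8·11^1
  c_3 = 78 = 1·11^0 + 7·11^1
  c_4 = 71 = 5·11^0 + 6·11^1
  c_5 = 104 = 5·11^0 + 9·11^1
  c_6 = 70 = 4·11^0 + 6·11^1
  c_7 = 50 = 6·11^0 + 4·11^1
  c_8 = 81 = 4·11^0 + 7·11^1
λ_0 = (4, 1, 1, 5, 5, 4, 6, 4)
λ_1 = (10, 8, 7, 6, 9, 6, 4, 7)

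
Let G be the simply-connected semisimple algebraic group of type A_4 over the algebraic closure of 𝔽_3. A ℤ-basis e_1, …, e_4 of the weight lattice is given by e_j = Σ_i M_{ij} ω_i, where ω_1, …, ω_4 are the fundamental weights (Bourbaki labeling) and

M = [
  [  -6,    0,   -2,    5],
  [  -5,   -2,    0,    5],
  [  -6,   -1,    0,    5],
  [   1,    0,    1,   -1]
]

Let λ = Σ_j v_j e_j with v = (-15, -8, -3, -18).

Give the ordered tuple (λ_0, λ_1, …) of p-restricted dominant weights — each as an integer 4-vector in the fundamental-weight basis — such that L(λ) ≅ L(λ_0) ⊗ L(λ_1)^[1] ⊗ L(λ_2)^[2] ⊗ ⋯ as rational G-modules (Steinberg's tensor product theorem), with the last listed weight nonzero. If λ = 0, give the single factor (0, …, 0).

((0, 1, 2, 0), (2, 0, 2, 0))

In the fundamental-weight basis, λ has coordinates c = M·v (v = (-15, -8, -3, -18)):
  c_1 = -6*-15 + 0*-8 + -2*-3 + 5*-18 = 6
  c_2 = -5*-15 + -2*-8 + 0*-3 + 5*-18 = 1
  c_3 = -6*-15 + -1*-8 + 0*-3 + 5*-18 = 8
  c_4 = 1*-15 + 0*-8 + 1*-3 + -1*-18 = 0
Base-3 expansion of each c_i:
  c_1 = 6 = 0·3^0 + 2·3^1
  c_2 = 1 = 1·3^0
  c_3 = 8 = 2·3^0 + 2·3^1
  c_4 = 0
λ_0 = (0, 1, 2, 0)
λ_1 = (2, 0, 2, 0)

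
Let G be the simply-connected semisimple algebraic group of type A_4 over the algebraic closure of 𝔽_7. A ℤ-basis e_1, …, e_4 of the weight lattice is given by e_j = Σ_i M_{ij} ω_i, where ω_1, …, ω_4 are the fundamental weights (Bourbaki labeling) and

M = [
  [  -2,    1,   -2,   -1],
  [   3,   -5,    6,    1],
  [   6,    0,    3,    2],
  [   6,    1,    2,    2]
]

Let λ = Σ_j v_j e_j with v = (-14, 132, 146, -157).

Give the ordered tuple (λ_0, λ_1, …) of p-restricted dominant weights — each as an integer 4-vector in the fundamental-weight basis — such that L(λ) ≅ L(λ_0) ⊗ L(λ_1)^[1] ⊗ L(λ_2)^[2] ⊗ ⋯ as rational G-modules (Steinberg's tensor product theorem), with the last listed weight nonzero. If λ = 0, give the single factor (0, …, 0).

((4, 3, 5, 5), (3, 2, 5, 3))

Change of basis e → ω: c = M·v where v = (-14, 132, 146, -157):
  c_1 = (-2)·(-14) + 1·132 + (-2)·(146) + (-1)·(-157) = 25
  c_2 = (3)·(-14) + (-5)·(132) + 6·146 + (1)·(-157) = 17
  c_3 = (6)·(-14) + 0·132 + 3·146 + (2)·(-157) = 40
  c_4 = (6)·(-14) + 1·132 + 2·146 + (2)·(-157) = 26
Base-7 expansion of each c_i:
  c_1 = 25 = 4·7^0 + 3·7^1
  c_2 = 17 = 3·7^0 + 2·7^1
  c_3 = 40 = 5·7^0 + 5·7^1
  c_4 = 26 = 5·7^0 + 3·7^1
p-restricted factor λ_0 = (4, 3, 5, 5)
p-restricted factor λ_1 = (3, 2, 5, 3)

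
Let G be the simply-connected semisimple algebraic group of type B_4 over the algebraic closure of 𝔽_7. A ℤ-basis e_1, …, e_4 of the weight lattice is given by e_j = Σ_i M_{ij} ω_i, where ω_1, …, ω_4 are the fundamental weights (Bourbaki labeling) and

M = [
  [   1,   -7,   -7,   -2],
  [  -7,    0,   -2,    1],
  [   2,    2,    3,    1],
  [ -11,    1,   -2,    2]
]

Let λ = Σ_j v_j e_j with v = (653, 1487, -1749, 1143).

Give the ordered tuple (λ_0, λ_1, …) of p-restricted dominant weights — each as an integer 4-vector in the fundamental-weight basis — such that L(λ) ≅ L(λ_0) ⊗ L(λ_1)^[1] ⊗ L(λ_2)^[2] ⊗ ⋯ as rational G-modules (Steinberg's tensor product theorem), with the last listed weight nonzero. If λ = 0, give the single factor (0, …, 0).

Change of basis e → ω: c = M·v where v = (653, 1487, -1749, 1143):
  c_1 = 1*653 + -7*1487 + -7*-1749 + -2*1143 = 201
  c_2 = -7*653 + 0*1487 + -2*-1749 + 1*1143 = 70
  c_3 = 2*653 + 2*1487 + 3*-1749 + 1*1143 = 176
  c_4 = -11*653 + 1*1487 + -2*-1749 + 2*1143 = 88
Base-7 expansion of each c_i:
  c_1 = 201 = 5·7^0 + 0·7^1 + 4·7^2
  c_2 = 70 = 0·7^0 + 3·7^1 + 1·7^2
  c_3 = 176 = 1·7^0 + 4·7^1 + 3·7^2
  c_4 = 88 = 4·7^0 + 5·7^1 + 1·7^2
Factor λ_0 = (5, 0, 1, 4)
Factor λ_1 = (0, 3, 4, 5)
Factor λ_2 = (4, 1, 3, 1)

((5, 0, 1, 4), (0, 3, 4, 5), (4, 1, 3, 1))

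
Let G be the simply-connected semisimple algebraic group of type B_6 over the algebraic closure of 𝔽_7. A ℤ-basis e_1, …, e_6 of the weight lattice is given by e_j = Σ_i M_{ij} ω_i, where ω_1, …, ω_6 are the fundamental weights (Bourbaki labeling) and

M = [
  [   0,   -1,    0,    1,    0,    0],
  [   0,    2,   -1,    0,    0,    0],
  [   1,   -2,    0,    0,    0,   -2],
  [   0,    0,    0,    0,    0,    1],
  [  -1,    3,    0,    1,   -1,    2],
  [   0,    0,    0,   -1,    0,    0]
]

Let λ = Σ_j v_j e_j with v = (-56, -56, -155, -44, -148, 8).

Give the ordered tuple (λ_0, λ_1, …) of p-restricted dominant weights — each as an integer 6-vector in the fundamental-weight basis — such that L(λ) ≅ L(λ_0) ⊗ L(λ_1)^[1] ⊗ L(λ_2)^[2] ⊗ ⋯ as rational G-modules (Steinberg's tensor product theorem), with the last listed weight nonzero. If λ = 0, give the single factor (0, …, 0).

((5, 1, 5, 1, 1, 2), (1, 6, 5, 1, 1, 6))

Converting to the ω-basis (c_i = row i of M dotted with v = (-56, -56, -155, -44, -148, 8)):
  c_1 = (0)·(-56) + (-1)·(-56) + (0)·(-155) + (1)·(-44) + (0)·(-148) + 0·8 = 12
  c_2 = (0)·(-56) + (2)·(-56) + (-1)·(-155) + (0)·(-44) + (0)·(-148) + 0·8 = 43
  c_3 = (1)·(-56) + (-2)·(-56) + (0)·(-155) + (0)·(-44) + (0)·(-148) + (-2)·(8) = 40
  c_4 = (0)·(-56) + (0)·(-56) + (0)·(-155) + (0)·(-44) + (0)·(-148) + 1·8 = 8
  c_5 = (-1)·(-56) + (3)·(-56) + (0)·(-155) + (1)·(-44) + (-1)·(-148) + 2·8 = 8
  c_6 = (0)·(-56) + (0)·(-56) + (0)·(-155) + (-1)·(-44) + (0)·(-148) + 0·8 = 44
Expand coordinatewise in base 7:
  c_1 = 12 = 5·7^0 + 1·7^1
  c_2 = 43 = 1·7^0 + 6·7^1
  c_3 = 40 = 5·7^0 + 5·7^1
  c_4 = 8 = 1·7^0 + 1·7^1
  c_5 = 8 = 1·7^0 + 1·7^1
  c_6 = 44 = 2·7^0 + 6·7^1
Factor λ_0 = (5, 1, 5, 1, 1, 2)
Factor λ_1 = (1, 6, 5, 1, 1, 6)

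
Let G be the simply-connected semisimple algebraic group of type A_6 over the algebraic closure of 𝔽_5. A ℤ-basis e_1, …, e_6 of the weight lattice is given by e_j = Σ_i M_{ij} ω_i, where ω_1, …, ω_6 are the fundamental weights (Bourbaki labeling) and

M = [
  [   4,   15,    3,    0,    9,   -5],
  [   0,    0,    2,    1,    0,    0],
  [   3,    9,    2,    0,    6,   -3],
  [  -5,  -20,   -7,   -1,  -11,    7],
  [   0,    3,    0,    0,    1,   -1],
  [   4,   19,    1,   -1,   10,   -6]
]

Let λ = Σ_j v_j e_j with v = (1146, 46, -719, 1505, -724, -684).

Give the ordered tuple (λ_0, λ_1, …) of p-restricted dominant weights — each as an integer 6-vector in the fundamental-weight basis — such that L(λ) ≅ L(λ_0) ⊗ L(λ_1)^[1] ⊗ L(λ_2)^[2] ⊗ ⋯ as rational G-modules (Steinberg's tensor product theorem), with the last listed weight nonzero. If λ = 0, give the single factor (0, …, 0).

((1, 2, 2, 4, 3, 3), (4, 3, 4, 0, 4, 4), (0, 2, 4, 2, 3, 3))

Compute c_i = Σ_j M_{ij} v_j with v = (1146, 46, -719, 1505, -724, -684):
  c_1 = 4*1146 + 15*46 + 3*-719 + 0*1505 + 9*-724 + -5*-684 = 21
  c_2 = 0*1146 + 0*46 + 2*-719 + 1*1505 + 0*-724 + 0*-684 = 67
  c_3 = 3*1146 + 9*46 + 2*-719 + 0*1505 + 6*-724 + -3*-684 = 122
  c_4 = -5*1146 + -20*46 + -7*-719 + -1*1505 + -11*-724 + 7*-684 = 54
  c_5 = 0*1146 + 3*46 + 0*-719 + 0*1505 + 1*-724 + -1*-684 = 98
  c_6 = 4*1146 + 19*46 + 1*-719 + -1*1505 + 10*-724 + -6*-684 = 98
p = 5; digits c_i = Σ_j d_{ij}·5^j, 0 ≤ d_{ij} < 5:
  c_1 = 21 = 1·5^0 + 4·5^1
  c_2 = 67 = 2·5^0 + 3·5^1 + 2·5^2
  c_3 = 122 = 2·5^0 + 4·5^1 + 4·5^2
  c_4 = 54 = 4·5^0 + 0·5^1 + 2·5^2
  c_5 = 98 = 3·5^0 + 4·5^1 + 3·5^2
  c_6 = 98 = 3·5^0 + 4·5^1 + 3·5^2
p-restricted factor λ_0 = (1, 2, 2, 4, 3, 3)
p-restricted factor λ_1 = (4, 3, 4, 0, 4, 4)
p-restricted factor λ_2 = (0, 2, 4, 2, 3, 3)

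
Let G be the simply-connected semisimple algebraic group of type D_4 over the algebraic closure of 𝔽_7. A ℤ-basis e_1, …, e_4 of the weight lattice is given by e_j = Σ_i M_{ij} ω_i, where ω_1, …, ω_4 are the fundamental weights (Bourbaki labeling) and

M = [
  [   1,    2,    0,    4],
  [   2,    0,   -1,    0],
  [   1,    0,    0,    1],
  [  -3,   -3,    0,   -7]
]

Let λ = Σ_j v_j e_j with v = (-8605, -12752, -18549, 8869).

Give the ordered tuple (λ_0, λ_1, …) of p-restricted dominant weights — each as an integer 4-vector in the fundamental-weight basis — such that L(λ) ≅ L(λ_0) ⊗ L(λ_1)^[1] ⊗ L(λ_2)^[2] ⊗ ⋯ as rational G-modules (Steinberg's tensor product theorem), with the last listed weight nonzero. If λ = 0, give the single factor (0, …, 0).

((2, 2, 5, 0), (6, 2, 2, 4), (6, 6, 5, 5), (3, 3, 0, 5))

Change of basis e → ω: c = M·v where v = (-8605, -12752, -18549, 8869):
  c_1 = (1)·(-8605) + (2)·(-12752) + (0)·(-18549) + 4·8869 = 1367
  c_2 = (2)·(-8605) + (0)·(-12752) + (-1)·(-18549) + 0·8869 = 1339
  c_3 = (1)·(-8605) + (0)·(-12752) + (0)·(-18549) + 1·8869 = 264
  c_4 = (-3)·(-8605) + (-3)·(-12752) + (0)·(-18549) + (-7)·(8869) = 1988
Base-7 expansion of each c_i:
  c_1 = 1367 = 2·7^0 + 6·7^1 + 6·7^2 + 3·7^3
  c_2 = 1339 = 2·7^0 + 2·7^1 + 6·7^2 + 3·7^3
  c_3 = 264 = 5·7^0 + 2·7^1 + 5·7^2
  c_4 = 1988 = 0·7^0 + 4·7^1 + 5·7^2 + 5·7^3
λ_0 = (2, 2, 5, 0)
λ_1 = (6, 2, 2, 4)
λ_2 = (6, 6, 5, 5)
λ_3 = (3, 3, 0, 5)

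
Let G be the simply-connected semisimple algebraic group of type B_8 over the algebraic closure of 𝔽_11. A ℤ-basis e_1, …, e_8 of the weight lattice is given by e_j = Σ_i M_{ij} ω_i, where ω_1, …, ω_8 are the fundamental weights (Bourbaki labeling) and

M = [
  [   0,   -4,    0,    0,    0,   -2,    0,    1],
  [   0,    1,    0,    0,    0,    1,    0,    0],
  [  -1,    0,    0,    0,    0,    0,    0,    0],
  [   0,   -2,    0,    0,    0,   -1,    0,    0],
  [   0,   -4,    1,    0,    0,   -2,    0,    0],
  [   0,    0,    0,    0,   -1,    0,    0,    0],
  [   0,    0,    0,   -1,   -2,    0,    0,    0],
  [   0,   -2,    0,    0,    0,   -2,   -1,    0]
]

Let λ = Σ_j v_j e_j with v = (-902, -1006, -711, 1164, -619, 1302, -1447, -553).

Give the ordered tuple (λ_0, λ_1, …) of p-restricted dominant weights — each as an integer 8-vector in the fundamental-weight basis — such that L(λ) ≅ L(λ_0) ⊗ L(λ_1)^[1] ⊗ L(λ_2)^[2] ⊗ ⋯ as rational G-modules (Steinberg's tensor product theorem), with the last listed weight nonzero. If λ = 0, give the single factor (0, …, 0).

((9, 10, 0, 6, 5, 3, 8, 8), (1, 4, 5, 9, 9, 1, 6, 0), (7, 2, 7, 5, 5, 5, 0, 7))

ω-coordinates c = M·v, v = (-902, -1006, -711, 1164, -619, 1302, -1447, -553):
  c_1 = (0)·(-902) + (-4)·(-1006) + (0)·(-711) + (0)·(1164) + (0)·(-619) + (-2)·(1302) + (0)·(-1447) + (1)·(-553) = 867
  c_2 = (0)·(-902) + (1)·(-1006) + (0)·(-711) + (0)·(1164) + (0)·(-619) + (1)·(1302) + (0)·(-1447) + (0)·(-553) = 296
  c_3 = (-1)·(-902) + (0)·(-1006) + (0)·(-711) + (0)·(1164) + (0)·(-619) + (0)·(1302) + (0)·(-1447) + (0)·(-553) = 902
  c_4 = (0)·(-902) + (-2)·(-1006) + (0)·(-711) + (0)·(1164) + (0)·(-619) + (-1)·(1302) + (0)·(-1447) + (0)·(-553) = 710
  c_5 = (0)·(-902) + (-4)·(-1006) + (1)·(-711) + (0)·(1164) + (0)·(-619) + (-2)·(1302) + (0)·(-1447) + (0)·(-553) = 709
  c_6 = (0)·(-902) + (0)·(-1006) + (0)·(-711) + (0)·(1164) + (-1)·(-619) + (0)·(1302) + (0)·(-1447) + (0)·(-553) = 619
  c_7 = (0)·(-902) + (0)·(-1006) + (0)·(-711) + (-1)·(1164) + (-2)·(-619) + (0)·(1302) + (0)·(-1447) + (0)·(-553) = 74
  c_8 = (0)·(-902) + (-2)·(-1006) + (0)·(-711) + (0)·(1164) + (0)·(-619) + (-2)·(1302) + (-1)·(-1447) + (0)·(-553) = 855
Base-11 expansion of each c_i:
  c_1 = 867 = 9·11^0 + 1·11^1 + 7·11^2
  c_2 = 296 = 10·11^0 + 4·11^1 + 2·11^2
  c_3 = 902 = 0·11^0 + 5·11^1 + 7·11^2
  c_4 = 710 = 6·11^0 + 9·11^1 + 5·11^2
  c_5 = 709 = 5·11^0 + 9·11^1 + 5·11^2
  c_6 = 619 = 3·11^0 + 1·11^1 + 5·11^2
  c_7 = 74 = 8·11^0 + 6·11^1
  c_8 = 855 = 8·11^0 + 0·11^1 + 7·11^2
λ_0 = (9, 10, 0, 6, 5, 3, 8, 8)
λ_1 = (1, 4, 5, 9, 9, 1, 6, 0)
λ_2 = (7, 2, 7, 5, 5, 5, 0, 7)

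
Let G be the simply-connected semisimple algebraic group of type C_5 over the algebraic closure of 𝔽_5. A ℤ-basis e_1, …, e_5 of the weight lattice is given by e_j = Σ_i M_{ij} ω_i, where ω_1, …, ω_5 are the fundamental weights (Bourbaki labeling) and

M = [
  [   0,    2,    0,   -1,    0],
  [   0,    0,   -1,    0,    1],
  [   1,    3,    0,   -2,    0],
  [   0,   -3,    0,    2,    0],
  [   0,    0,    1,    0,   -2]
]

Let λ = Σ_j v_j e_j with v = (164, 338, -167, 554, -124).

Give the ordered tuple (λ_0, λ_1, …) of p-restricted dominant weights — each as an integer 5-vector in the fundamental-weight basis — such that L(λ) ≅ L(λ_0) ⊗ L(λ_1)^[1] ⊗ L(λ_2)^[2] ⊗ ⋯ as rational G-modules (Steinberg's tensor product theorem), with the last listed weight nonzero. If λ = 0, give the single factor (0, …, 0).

((2, 3, 0, 4, 1), (4, 3, 4, 3, 1), (4, 1, 2, 3, 3))

Converting to the ω-basis (c_i = row i of M dotted with v = (164, 338, -167, 554, -124)):
  c_1 = 0*164 + 2*338 + 0*-167 + -1*554 + 0*-124 = 122
  c_2 = 0*164 + 0*338 + -1*-167 + 0*554 + 1*-124 = 43
  c_3 = 1*164 + 3*338 + 0*-167 + -2*554 + 0*-124 = 70
  c_4 = 0*164 + -3*338 + 0*-167 + 2*554 + 0*-124 = 94
  c_5 = 0*164 + 0*338 + 1*-167 + 0*554 + -2*-124 = 81
Expand coordinatewise in base 5:
  c_1 = 122 = 2·5^0 + 4·5^1 + 4·5^2
  c_2 = 43 = 3·5^0 + 3·5^1 + 1·5^2
  c_3 = 70 = 0·5^0 + 4·5^1 + 2·5^2
  c_4 = 94 = 4·5^0 + 3·5^1 + 3·5^2
  c_5 = 81 = 1·5^0 + 1·5^1 + 3·5^2
Factor λ_0 = (2, 3, 0, 4, 1)
Factor λ_1 = (4, 3, 4, 3, 1)
Factor λ_2 = (4, 1, 2, 3, 3)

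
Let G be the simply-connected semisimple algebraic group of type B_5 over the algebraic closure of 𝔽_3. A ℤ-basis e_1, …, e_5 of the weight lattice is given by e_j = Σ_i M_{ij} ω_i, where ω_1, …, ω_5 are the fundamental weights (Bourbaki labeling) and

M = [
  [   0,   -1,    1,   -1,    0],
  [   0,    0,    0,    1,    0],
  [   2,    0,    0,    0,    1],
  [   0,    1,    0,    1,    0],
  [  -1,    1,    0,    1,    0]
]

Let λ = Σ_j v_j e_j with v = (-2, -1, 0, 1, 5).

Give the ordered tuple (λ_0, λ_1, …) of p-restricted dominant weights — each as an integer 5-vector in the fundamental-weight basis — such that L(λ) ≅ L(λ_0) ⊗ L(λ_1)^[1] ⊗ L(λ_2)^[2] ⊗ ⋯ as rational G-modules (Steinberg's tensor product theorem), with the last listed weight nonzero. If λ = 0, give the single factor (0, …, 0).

Change of basis e → ω: c = M·v where v = (-2, -1, 0, 1, 5):
  c_1 = 0*-2 + -1*-1 + 1*0 + -1*1 + 0*5 = 0
  c_2 = 0*-2 + 0*-1 + 0*0 + 1*1 + 0*5 = 1
  c_3 = 2*-2 + 0*-1 + 0*0 + 0*1 + 1*5 = 1
  c_4 = 0*-2 + 1*-1 + 0*0 + 1*1 + 0*5 = 0
  c_5 = -1*-2 + 1*-1 + 0*0 + 1*1 + 0*5 = 2
Expand coordinatewise in base 3:
  c_1 = 0
  c_2 = 1 = 1·3^0
  c_3 = 1 = 1·3^0
  c_4 = 0
  c_5 = 2 = 2·3^0
p-restricted factor λ_0 = (0, 1, 1, 0, 2)

((0, 1, 1, 0, 2),)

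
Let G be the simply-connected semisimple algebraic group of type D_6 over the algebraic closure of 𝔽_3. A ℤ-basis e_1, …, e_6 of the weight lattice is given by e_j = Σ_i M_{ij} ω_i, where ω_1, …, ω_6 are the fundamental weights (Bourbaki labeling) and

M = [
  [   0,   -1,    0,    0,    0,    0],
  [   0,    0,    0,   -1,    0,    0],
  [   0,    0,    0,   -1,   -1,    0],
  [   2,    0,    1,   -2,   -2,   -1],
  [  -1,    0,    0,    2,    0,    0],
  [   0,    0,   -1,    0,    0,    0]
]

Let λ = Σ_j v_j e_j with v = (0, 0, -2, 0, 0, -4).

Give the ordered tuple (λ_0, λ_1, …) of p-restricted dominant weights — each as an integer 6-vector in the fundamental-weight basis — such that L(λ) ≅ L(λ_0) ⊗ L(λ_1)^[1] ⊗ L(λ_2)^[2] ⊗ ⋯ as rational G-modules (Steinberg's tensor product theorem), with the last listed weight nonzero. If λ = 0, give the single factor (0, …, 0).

Converting to the ω-basis (c_i = row i of M dotted with v = (0, 0, -2, 0, 0, -4)):
  c_1 = 0·0 + (-1)·(0) + (0)·(-2) + 0·0 + 0·0 + (0)·(-4) = 0
  c_2 = 0·0 + 0·0 + (0)·(-2) + (-1)·(0) + 0·0 + (0)·(-4) = 0
  c_3 = 0·0 + 0·0 + (0)·(-2) + (-1)·(0) + (-1)·(0) + (0)·(-4) = 0
  c_4 = 2·0 + 0·0 + (1)·(-2) + (-2)·(0) + (-2)·(0) + (-1)·(-4) = 2
  c_5 = (-1)·(0) + 0·0 + (0)·(-2) + 2·0 + 0·0 + (0)·(-4) = 0
  c_6 = 0·0 + 0·0 + (-1)·(-2) + 0·0 + 0·0 + (0)·(-4) = 2
Base-3 expansion of each c_i:
  c_1 = 0
  c_2 = 0
  c_3 = 0
  c_4 = 2 = 2·3^0
  c_5 = 0
  c_6 = 2 = 2·3^0
Factor λ_0 = (0, 0, 0, 2, 0, 2)

((0, 0, 0, 2, 0, 2),)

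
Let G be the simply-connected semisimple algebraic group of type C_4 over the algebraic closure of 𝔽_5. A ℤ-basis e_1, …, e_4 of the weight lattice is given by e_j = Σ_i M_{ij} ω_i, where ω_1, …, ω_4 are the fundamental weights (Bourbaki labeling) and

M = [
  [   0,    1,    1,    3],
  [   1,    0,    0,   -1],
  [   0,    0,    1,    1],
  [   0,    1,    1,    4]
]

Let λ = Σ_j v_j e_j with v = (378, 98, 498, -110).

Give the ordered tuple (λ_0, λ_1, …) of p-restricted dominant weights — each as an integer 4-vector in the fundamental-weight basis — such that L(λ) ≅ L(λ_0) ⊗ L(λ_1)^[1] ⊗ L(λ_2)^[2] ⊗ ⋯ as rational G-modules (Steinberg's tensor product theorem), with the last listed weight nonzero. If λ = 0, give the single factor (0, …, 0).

((1, 3, 3, 1), (3, 2, 2, 1), (0, 4, 0, 1), (2, 3, 3, 1))

In the fundamental-weight basis, λ has coordinates c = M·v (v = (378, 98, 498, -110)):
  c_1 = 0·378 + 1·98 + 1·498 + (3)·(-110) = 266
  c_2 = 1·378 + 0·98 + 0·498 + (-1)·(-110) = 488
  c_3 = 0·378 + 0·98 + 1·498 + (1)·(-110) = 388
  c_4 = 0·378 + 1·98 + 1·498 + (4)·(-110) = 156
Base-5 expansion of each c_i:
  c_1 = 266 = 1·5^0 + 3·5^1 + 0·5^2 + 2·5^3
  c_2 = 488 = 3·5^0 + 2·5^1 + 4·5^2 + 3·5^3
  c_3 = 388 = 3·5^0 + 2·5^1 + 0·5^2 + 3·5^3
  c_4 = 156 = 1·5^0 + 1·5^1 + 1·5^2 + 1·5^3
Factor λ_0 = (1, 3, 3, 1)
Factor λ_1 = (3, 2, 2, 1)
Factor λ_2 = (0, 4, 0, 1)
Factor λ_3 = (2, 3, 3, 1)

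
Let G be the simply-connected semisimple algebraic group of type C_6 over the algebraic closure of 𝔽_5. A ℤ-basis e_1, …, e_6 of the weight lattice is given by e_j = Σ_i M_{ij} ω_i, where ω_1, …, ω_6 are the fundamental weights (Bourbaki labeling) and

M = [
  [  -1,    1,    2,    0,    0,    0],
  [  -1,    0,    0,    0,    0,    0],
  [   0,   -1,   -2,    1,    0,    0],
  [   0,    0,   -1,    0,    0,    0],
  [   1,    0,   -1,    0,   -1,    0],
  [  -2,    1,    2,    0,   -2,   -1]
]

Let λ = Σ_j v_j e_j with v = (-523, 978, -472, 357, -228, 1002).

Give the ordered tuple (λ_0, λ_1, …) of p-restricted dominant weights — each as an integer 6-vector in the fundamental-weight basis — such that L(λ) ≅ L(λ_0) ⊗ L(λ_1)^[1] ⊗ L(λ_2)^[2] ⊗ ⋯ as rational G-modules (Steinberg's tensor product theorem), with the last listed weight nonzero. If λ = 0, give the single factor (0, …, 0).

((2, 3, 3, 2, 2, 4), (1, 4, 4, 4, 0, 1), (2, 0, 2, 3, 2, 1), (4, 4, 2, 3, 1, 4))

Change of basis e → ω: c = M·v where v = (-523, 978, -472, 357, -228, 1002):
  c_1 = -1*-523 + 1*978 + 2*-472 + 0*357 + 0*-228 + 0*1002 = 557
  c_2 = -1*-523 + 0*978 + 0*-472 + 0*357 + 0*-228 + 0*1002 = 523
  c_3 = 0*-523 + -1*978 + -2*-472 + 1*357 + 0*-228 + 0*1002 = 323
  c_4 = 0*-523 + 0*978 + -1*-472 + 0*357 + 0*-228 + 0*1002 = 472
  c_5 = 1*-523 + 0*978 + -1*-472 + 0*357 + -1*-228 + 0*1002 = 177
  c_6 = -2*-523 + 1*978 + 2*-472 + 0*357 + -2*-228 + -1*1002 = 534
Expand coordinatewise in base 5:
  c_1 = 557 = 2·5^0 + 1·5^1 + 2·5^2 + 4·5^3
  c_2 = 523 = 3·5^0 + 4·5^1 + 0·5^2 + 4·5^3
  c_3 = 323 = 3·5^0 + 4·5^1 + 2·5^2 + 2·5^3
  c_4 = 472 = 2·5^0 + 4·5^1 + 3·5^2 + 3·5^3
  c_5 = 177 = 2·5^0 + 0·5^1 + 2·5^2 + 1·5^3
  c_6 = 534 = 4·5^0 + 1·5^1 + 1·5^2 + 4·5^3
p-restricted factor λ_0 = (2, 3, 3, 2, 2, 4)
p-restricted factor λ_1 = (1, 4, 4, 4, 0, 1)
p-restricted factor λ_2 = (2, 0, 2, 3, 2, 1)
p-restricted factor λ_3 = (4, 4, 2, 3, 1, 4)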